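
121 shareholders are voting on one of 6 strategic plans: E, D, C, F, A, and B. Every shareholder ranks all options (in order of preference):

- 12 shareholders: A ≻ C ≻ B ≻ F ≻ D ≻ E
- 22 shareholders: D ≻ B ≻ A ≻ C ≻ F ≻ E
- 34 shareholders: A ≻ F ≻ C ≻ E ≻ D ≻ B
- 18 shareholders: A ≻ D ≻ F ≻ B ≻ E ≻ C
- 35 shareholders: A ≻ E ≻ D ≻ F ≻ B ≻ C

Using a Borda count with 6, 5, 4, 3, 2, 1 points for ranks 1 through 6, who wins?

E: 12·1 + 22·1 + 34·3 + 18·2 + 35·5 = 347
D: 12·2 + 22·6 + 34·2 + 18·5 + 35·4 = 454
C: 12·5 + 22·3 + 34·4 + 18·1 + 35·1 = 315
F: 12·3 + 22·2 + 34·5 + 18·4 + 35·3 = 427
A: 12·6 + 22·4 + 34·6 + 18·6 + 35·6 = 682
B: 12·4 + 22·5 + 34·1 + 18·3 + 35·2 = 316
A has the highest Borda score (682).

A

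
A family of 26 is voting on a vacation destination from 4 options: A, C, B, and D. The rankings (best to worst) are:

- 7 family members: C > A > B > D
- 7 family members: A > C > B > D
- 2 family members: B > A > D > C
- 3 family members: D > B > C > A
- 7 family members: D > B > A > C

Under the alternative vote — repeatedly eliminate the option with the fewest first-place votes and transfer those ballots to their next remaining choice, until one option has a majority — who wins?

A

Round 1: A 7, C 7, B 2, D 10. Eliminate B.
Round 2: A 9, C 7, D 10. Eliminate C.
Round 3: A 16, D 10. A has a majority.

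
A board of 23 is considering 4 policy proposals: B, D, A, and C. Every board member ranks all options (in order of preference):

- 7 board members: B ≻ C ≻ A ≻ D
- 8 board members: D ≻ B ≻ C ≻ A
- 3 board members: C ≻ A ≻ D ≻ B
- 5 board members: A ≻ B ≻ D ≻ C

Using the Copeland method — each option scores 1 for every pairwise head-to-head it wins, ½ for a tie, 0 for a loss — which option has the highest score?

B: beats D, A, and C → score 3.
D: beats C; loses to B and A → score 1.
A: beats D; loses to B and C → score 1.
C: beats A; loses to B and D → score 1.
B has the best pairwise record.

B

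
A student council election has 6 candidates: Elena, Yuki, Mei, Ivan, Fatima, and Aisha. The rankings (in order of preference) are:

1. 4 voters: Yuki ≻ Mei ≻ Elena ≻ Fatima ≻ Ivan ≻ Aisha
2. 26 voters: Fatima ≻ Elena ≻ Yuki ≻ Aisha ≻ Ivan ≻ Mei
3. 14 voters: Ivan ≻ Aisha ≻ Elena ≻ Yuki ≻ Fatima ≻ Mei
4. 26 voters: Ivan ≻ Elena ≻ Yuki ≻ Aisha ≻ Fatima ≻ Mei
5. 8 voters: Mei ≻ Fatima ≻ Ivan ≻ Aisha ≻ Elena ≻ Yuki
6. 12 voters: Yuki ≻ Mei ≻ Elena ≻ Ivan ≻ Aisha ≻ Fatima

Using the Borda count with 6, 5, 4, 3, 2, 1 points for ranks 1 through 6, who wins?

Elena

Elena: 4·4 + 26·5 + 14·4 + 26·5 + 8·2 + 12·4 = 396
Yuki: 4·6 + 26·4 + 14·3 + 26·4 + 8·1 + 12·6 = 354
Mei: 4·5 + 26·1 + 14·1 + 26·1 + 8·6 + 12·5 = 194
Ivan: 4·2 + 26·2 + 14·6 + 26·6 + 8·4 + 12·3 = 368
Fatima: 4·3 + 26·6 + 14·2 + 26·2 + 8·5 + 12·1 = 300
Aisha: 4·1 + 26·3 + 14·5 + 26·3 + 8·3 + 12·2 = 278
Elena has the highest Borda score (396).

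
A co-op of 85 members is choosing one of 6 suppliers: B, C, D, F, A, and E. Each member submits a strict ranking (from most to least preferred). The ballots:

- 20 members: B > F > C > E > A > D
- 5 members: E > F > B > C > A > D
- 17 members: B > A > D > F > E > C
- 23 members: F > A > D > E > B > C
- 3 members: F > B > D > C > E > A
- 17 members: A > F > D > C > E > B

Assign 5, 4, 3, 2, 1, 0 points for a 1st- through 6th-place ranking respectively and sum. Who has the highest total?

F

B: 20·5 + 5·3 + 17·5 + 23·1 + 3·4 + 17·0 = 235
C: 20·3 + 5·2 + 17·0 + 23·0 + 3·2 + 17·2 = 110
D: 20·0 + 5·0 + 17·3 + 23·3 + 3·3 + 17·3 = 180
F: 20·4 + 5·4 + 17·2 + 23·5 + 3·5 + 17·4 = 332
A: 20·1 + 5·1 + 17·4 + 23·4 + 3·0 + 17·5 = 270
E: 20·2 + 5·5 + 17·1 + 23·2 + 3·1 + 17·1 = 148
F has the highest Borda score (332).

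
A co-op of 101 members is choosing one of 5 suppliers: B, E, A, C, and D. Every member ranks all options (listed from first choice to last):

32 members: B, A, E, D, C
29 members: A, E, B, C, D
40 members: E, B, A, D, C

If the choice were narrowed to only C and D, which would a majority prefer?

D

Voters preferring C to D: 29; preferring D to C: 72.
D wins the head-to-head.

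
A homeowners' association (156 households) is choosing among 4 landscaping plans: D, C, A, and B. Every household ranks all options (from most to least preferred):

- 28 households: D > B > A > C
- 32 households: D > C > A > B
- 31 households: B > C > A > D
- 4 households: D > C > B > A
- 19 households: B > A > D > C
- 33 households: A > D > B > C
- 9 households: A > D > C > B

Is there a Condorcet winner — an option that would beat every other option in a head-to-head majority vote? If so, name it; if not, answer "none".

none

Checking pairwise contests:
A beats D 92–64.
D beats C 125–31.
B beats A 82–74.
D beats B 106–50.
Every option loses at least one head-to-head, so there is no Condorcet winner.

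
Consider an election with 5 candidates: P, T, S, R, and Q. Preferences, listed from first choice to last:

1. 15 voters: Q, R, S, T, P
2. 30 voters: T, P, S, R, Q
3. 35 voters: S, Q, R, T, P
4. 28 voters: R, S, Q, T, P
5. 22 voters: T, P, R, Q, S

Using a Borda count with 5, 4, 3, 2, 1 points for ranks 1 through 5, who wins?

S

P: 15·1 + 30·4 + 35·1 + 28·1 + 22·4 = 286
T: 15·2 + 30·5 + 35·2 + 28·2 + 22·5 = 416
S: 15·3 + 30·3 + 35·5 + 28·4 + 22·1 = 444
R: 15·4 + 30·2 + 35·3 + 28·5 + 22·3 = 431
Q: 15·5 + 30·1 + 35·4 + 28·3 + 22·2 = 373
S has the highest Borda score (444).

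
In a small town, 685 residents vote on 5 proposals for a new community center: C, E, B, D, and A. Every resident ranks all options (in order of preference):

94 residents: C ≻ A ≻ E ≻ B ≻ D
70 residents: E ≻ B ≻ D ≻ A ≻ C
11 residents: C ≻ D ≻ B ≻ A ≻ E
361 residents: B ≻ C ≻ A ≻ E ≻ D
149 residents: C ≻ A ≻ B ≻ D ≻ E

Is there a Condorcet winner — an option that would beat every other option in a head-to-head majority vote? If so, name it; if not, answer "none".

B vs C: 431–254 for B.
B vs E: 521–164 for B.
B vs D: 674–11 for B.
B vs A: 442–243 for B.
B beats every other option head-to-head.

B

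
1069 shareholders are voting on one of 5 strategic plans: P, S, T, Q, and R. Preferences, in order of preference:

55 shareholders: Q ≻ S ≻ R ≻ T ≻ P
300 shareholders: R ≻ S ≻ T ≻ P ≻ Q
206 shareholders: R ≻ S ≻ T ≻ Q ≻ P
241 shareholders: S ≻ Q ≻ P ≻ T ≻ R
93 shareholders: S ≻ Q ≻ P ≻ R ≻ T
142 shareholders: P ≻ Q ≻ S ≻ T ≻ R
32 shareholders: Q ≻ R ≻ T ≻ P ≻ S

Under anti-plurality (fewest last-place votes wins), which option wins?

Last-place votes: P 261, S 32, T 93, Q 300, R 383.
S is ranked last by the fewest voters, so S wins.

S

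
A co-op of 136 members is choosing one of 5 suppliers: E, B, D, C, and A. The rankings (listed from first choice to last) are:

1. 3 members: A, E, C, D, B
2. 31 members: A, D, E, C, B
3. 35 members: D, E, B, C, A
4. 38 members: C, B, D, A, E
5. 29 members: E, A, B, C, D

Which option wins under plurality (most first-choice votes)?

C

First-place votes: E 29, B 0, D 35, C 38, A 34.
C has the most first-place votes.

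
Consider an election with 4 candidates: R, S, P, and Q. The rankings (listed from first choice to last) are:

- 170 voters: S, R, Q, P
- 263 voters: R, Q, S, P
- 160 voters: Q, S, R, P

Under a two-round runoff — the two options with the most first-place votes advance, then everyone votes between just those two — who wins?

Round 1 first-place votes: R 263, S 170, P 0, Q 160.
R and S advance.
Runoff: R is preferred to S by 263 voters; S by 330.
S wins the runoff.

S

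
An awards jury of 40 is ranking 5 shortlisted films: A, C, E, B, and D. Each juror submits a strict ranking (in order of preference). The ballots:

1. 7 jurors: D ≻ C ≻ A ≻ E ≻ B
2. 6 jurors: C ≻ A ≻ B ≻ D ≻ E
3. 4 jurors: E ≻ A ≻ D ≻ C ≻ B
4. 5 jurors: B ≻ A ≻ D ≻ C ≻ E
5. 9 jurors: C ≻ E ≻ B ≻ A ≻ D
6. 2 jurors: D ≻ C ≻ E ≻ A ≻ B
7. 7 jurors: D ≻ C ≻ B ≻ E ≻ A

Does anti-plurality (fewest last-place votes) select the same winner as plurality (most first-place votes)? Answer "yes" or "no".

no

Anti-plurality — last-place votes: A 7, C 0, E 11, B 13, D 9. Winner: C.
Plurality — first-place votes: A 0, C 15, E 4, B 5, D 16. Winner: D.
The two methods disagree.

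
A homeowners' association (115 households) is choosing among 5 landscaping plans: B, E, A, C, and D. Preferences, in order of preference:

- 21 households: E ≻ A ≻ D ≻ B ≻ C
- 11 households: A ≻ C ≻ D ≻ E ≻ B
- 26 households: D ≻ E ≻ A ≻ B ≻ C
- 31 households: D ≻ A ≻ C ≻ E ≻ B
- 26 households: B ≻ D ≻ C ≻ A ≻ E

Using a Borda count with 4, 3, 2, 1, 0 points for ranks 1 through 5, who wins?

B: 21·1 + 11·0 + 26·1 + 31·0 + 26·4 = 151
E: 21·4 + 11·1 + 26·3 + 31·1 + 26·0 = 204
A: 21·3 + 11·4 + 26·2 + 31·3 + 26·1 = 278
C: 21·0 + 11·3 + 26·0 + 31·2 + 26·2 = 147
D: 21·2 + 11·2 + 26·4 + 31·4 + 26·3 = 370
D has the highest Borda score (370).

D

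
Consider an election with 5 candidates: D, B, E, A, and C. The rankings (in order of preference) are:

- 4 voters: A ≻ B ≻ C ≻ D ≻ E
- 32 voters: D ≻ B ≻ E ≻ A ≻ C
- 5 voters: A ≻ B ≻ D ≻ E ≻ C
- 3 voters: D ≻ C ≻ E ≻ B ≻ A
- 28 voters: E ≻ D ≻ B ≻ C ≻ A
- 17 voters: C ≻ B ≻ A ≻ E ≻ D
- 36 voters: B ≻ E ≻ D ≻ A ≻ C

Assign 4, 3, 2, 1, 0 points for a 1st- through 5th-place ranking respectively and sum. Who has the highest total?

B

D: 4·1 + 32·4 + 5·2 + 3·4 + 28·3 + 17·0 + 36·2 = 310
B: 4·3 + 32·3 + 5·3 + 3·1 + 28·2 + 17·3 + 36·4 = 377
E: 4·0 + 32·2 + 5·1 + 3·2 + 28·4 + 17·1 + 36·3 = 312
A: 4·4 + 32·1 + 5·4 + 3·0 + 28·0 + 17·2 + 36·1 = 138
C: 4·2 + 32·0 + 5·0 + 3·3 + 28·1 + 17·4 + 36·0 = 113
B has the highest Borda score (377).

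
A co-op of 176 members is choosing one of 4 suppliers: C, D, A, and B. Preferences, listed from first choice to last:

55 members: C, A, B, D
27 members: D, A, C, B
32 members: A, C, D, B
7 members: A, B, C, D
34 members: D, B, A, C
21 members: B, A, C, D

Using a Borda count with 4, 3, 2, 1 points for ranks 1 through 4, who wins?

C: 55·4 + 27·2 + 32·3 + 7·2 + 34·1 + 21·2 = 460
D: 55·1 + 27·4 + 32·2 + 7·1 + 34·4 + 21·1 = 391
A: 55·3 + 27·3 + 32·4 + 7·4 + 34·2 + 21·3 = 533
B: 55·2 + 27·1 + 32·1 + 7·3 + 34·3 + 21·4 = 376
A has the highest Borda score (533).

A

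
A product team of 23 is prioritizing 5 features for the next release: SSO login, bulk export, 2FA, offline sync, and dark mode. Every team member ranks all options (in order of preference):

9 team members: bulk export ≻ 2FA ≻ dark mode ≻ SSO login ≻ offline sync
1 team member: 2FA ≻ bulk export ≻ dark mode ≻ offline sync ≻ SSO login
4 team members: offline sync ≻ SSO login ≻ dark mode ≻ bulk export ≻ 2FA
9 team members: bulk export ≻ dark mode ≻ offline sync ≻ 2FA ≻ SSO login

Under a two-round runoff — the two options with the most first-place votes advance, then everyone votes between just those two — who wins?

bulk export

Round 1 first-place votes: SSO login 0, bulk export 18, 2FA 1, offline sync 4, dark mode 0.
bulk export and offline sync advance.
Runoff: bulk export is preferred to offline sync by 19 voters; offline sync by 4.
bulk export wins the runoff.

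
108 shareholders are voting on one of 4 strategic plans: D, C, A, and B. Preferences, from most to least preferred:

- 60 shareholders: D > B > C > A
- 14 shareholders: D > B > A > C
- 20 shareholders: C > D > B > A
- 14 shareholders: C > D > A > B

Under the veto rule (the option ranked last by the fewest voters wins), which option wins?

D

Last-place votes: D 0, C 14, A 80, B 14.
D is ranked last by the fewest voters, so D wins.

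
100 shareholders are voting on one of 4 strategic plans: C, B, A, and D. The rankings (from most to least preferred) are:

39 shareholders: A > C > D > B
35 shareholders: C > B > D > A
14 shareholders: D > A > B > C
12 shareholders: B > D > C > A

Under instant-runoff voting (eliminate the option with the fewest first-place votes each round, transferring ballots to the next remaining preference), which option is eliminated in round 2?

D

Round 1: C 35, B 12, A 39, D 14. Eliminate B.
Round 2: C 35, A 39, D 26. Eliminate D.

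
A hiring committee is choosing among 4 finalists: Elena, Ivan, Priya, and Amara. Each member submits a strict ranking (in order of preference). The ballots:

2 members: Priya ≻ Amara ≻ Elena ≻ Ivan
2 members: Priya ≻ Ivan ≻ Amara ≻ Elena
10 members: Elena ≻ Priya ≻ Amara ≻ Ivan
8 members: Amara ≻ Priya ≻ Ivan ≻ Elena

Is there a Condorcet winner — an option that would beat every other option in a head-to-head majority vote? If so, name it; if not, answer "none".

Priya

Priya vs Elena: 12–10 for Priya.
Priya vs Ivan: 22–0 for Priya.
Priya vs Amara: 14–8 for Priya.
Priya beats every other option head-to-head.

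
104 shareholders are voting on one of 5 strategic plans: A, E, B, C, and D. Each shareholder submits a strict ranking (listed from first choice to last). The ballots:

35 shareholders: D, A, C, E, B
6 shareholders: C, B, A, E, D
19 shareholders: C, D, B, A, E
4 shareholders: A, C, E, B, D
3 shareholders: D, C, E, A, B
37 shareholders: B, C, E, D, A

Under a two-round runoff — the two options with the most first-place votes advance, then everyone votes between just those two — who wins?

Round 1 first-place votes: A 4, E 0, B 37, C 25, D 38.
D and B advance.
Runoff: D is preferred to B by 57 voters; B by 47.
D wins the runoff.

D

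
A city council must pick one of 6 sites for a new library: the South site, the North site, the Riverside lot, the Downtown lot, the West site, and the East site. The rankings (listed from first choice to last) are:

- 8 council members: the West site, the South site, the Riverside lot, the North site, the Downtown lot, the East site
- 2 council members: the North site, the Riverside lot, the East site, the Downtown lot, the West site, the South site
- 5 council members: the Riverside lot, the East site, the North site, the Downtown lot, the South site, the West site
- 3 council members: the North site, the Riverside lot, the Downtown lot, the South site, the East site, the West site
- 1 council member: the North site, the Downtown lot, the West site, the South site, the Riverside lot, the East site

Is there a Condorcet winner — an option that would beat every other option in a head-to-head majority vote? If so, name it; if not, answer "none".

the Riverside lot

the Riverside lot vs the South site: 10–9 for the Riverside lot.
the Riverside lot vs the North site: 13–6 for the Riverside lot.
the Riverside lot vs the Downtown lot: 18–1 for the Riverside lot.
the Riverside lot vs the West site: 10–9 for the Riverside lot.
the Riverside lot vs the East site: 19–0 for the Riverside lot.
the Riverside lot beats every other option head-to-head.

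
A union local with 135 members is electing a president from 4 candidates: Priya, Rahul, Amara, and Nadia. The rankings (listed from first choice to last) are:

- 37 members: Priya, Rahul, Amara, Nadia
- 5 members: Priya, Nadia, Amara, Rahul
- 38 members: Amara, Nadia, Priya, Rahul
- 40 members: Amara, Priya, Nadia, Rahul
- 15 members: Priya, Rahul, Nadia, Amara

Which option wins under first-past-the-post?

First-place votes: Priya 57, Rahul 0, Amara 78, Nadia 0.
Amara has the most first-place votes.

Amara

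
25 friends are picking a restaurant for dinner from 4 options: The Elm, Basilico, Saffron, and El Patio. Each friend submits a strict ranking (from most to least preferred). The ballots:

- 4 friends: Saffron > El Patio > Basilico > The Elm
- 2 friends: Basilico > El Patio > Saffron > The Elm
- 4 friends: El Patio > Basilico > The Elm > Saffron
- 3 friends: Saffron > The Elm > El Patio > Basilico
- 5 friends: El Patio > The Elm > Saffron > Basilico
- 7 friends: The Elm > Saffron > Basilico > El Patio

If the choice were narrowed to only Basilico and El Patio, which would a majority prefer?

Voters preferring Basilico to El Patio: 9; preferring El Patio to Basilico: 16.
El Patio wins the head-to-head.

El Patio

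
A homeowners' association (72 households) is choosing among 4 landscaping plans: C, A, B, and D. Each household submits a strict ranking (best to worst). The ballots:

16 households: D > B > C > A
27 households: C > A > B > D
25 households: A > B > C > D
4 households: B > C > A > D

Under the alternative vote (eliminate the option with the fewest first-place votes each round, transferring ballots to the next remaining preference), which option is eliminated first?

B

Round 1: C 27, A 25, B 4, D 16. Eliminate B.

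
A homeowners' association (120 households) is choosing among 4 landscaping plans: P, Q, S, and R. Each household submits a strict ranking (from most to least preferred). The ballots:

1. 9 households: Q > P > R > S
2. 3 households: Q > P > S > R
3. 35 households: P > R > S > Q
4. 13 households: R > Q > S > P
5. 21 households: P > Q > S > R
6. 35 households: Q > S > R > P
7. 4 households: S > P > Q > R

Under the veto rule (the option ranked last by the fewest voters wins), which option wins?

S

Last-place votes: P 48, Q 35, S 9, R 28.
S is ranked last by the fewest voters, so S wins.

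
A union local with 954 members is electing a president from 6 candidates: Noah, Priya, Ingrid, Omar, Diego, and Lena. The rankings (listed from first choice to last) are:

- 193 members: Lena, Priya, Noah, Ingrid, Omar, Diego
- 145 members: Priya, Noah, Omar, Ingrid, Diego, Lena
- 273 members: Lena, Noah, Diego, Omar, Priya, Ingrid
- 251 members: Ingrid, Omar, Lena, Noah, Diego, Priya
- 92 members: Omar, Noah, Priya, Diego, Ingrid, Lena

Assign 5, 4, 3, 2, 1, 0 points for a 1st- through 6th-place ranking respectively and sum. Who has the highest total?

Noah: 193·3 + 145·4 + 273·4 + 251·2 + 92·4 = 3121
Priya: 193·4 + 145·5 + 273·1 + 251·0 + 92·3 = 2046
Ingrid: 193·2 + 145·2 + 273·0 + 251·5 + 92·1 = 2023
Omar: 193·1 + 145·3 + 273·2 + 251·4 + 92·5 = 2638
Diego: 193·0 + 145·1 + 273·3 + 251·1 + 92·2 = 1399
Lena: 193·5 + 145·0 + 273·5 + 251·3 + 92·0 = 3083
Noah has the highest Borda score (3121).

Noah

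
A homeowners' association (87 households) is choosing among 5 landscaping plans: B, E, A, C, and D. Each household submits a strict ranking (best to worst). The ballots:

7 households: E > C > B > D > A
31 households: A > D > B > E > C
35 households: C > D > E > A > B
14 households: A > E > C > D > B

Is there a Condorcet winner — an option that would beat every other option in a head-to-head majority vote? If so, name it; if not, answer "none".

A

A vs B: 80–7 for A.
A vs E: 45–42 for A.
A vs C: 45–42 for A.
A vs D: 45–42 for A.
A beats every other option head-to-head.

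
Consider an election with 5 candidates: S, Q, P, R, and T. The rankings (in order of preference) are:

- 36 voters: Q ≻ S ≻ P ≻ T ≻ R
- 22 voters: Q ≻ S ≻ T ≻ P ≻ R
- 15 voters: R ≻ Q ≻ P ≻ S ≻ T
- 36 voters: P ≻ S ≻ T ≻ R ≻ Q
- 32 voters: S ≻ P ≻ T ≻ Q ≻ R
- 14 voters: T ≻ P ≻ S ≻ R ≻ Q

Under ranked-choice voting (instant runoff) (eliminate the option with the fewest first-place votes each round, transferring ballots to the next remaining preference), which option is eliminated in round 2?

R

Round 1: S 32, Q 58, P 36, R 15, T 14. Eliminate T.
Round 2: S 32, Q 58, P 50, R 15. Eliminate R.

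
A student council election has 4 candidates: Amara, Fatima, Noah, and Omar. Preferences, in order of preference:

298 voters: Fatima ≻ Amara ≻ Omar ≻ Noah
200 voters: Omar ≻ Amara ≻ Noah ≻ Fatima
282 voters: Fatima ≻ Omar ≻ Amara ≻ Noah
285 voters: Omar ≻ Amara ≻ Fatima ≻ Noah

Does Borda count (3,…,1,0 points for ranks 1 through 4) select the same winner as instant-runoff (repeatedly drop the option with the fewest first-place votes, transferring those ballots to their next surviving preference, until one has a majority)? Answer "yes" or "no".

no

Borda — scores: Amara 1848, Fatima 2025, Noah 200, Omar 2317. Winner: Omar.
Instant-runoff — R1 Amara 0, Fatima 580, Noah 0, Omar 485 (Fatima winner). Winner: Fatima.
The two methods disagree.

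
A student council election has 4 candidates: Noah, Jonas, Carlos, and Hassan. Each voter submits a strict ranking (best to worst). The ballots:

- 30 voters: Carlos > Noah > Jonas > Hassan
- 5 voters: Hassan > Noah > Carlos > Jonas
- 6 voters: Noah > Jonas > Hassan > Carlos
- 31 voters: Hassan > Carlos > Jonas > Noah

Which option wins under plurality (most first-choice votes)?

First-place votes: Noah 6, Jonas 0, Carlos 30, Hassan 36.
Hassan has the most first-place votes.

Hassan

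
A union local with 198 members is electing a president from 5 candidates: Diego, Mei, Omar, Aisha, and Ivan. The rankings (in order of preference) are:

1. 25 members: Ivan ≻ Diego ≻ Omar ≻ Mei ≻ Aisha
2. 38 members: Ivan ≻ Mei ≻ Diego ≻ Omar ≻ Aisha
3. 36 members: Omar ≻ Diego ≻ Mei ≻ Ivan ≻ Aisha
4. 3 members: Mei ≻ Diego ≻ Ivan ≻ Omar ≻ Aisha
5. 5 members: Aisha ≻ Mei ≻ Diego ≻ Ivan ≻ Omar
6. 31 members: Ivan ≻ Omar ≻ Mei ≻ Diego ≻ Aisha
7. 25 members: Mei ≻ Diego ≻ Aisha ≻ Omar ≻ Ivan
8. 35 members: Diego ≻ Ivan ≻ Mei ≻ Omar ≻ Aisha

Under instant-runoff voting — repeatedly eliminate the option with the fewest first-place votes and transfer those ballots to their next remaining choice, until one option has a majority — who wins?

Round 1: Diego 35, Mei 28, Omar 36, Aisha 5, Ivan 94. Eliminate Aisha.
Round 2: Diego 35, Mei 33, Omar 36, Ivan 94. Eliminate Mei.
Round 3: Diego 68, Omar 36, Ivan 94. Eliminate Omar.
Round 4: Diego 104, Ivan 94. Diego has a majority.

Diego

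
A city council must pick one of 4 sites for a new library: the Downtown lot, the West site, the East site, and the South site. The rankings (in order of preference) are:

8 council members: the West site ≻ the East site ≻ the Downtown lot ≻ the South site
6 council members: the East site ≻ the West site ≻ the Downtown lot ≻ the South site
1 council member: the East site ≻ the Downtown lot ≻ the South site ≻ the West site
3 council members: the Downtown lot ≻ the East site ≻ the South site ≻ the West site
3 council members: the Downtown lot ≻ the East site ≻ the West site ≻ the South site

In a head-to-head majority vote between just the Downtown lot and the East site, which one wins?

Voters preferring the Downtown lot to the East site: 6; preferring the East site to the Downtown lot: 15.
the East site wins the head-to-head.

the East site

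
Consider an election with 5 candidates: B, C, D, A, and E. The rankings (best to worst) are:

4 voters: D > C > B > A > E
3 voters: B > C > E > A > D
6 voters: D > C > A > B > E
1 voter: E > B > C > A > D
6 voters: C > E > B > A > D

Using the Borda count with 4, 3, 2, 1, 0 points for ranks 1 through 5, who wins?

B: 4·2 + 3·4 + 6·1 + 1·3 + 6·2 = 41
C: 4·3 + 3·3 + 6·3 + 1·2 + 6·4 = 65
D: 4·4 + 3·0 + 6·4 + 1·0 + 6·0 = 40
A: 4·1 + 3·1 + 6·2 + 1·1 + 6·1 = 26
E: 4·0 + 3·2 + 6·0 + 1·4 + 6·3 = 28
C has the highest Borda score (65).

C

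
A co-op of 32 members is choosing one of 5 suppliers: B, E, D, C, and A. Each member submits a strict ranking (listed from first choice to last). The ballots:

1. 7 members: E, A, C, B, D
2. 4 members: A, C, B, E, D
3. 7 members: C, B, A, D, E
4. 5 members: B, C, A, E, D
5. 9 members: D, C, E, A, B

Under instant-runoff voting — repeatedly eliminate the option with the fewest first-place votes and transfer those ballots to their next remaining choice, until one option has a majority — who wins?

C

Round 1: B 5, E 7, D 9, C 7, A 4. Eliminate A.
Round 2: B 5, E 7, D 9, C 11. Eliminate B.
Round 3: E 7, D 9, C 16. Eliminate E.
Round 4: D 9, C 23. C has a majority.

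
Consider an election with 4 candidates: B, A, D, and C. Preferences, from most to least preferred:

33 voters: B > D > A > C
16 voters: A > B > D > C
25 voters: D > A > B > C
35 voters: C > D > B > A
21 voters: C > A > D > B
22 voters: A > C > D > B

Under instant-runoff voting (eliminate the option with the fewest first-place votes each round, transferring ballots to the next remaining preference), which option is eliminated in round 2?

Round 1: B 33, A 38, D 25, C 56. Eliminate D.
Round 2: B 33, A 63, C 56. Eliminate B.

B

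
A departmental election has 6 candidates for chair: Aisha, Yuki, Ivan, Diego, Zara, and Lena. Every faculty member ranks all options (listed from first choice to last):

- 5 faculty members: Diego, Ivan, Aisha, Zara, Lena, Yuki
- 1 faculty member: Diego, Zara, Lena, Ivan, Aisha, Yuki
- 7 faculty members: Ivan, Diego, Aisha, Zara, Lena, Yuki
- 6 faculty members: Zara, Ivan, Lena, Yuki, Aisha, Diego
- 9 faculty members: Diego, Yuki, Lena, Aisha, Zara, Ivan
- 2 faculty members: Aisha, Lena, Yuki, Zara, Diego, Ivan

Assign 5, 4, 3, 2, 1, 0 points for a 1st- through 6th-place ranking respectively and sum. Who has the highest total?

Diego

Aisha: 5·3 + 1·1 + 7·3 + 6·1 + 9·2 + 2·5 = 71
Yuki: 5·0 + 1·0 + 7·0 + 6·2 + 9·4 + 2·3 = 54
Ivan: 5·4 + 1·2 + 7·5 + 6·4 + 9·0 + 2·0 = 81
Diego: 5·5 + 1·5 + 7·4 + 6·0 + 9·5 + 2·1 = 105
Zara: 5·2 + 1·4 + 7·2 + 6·5 + 9·1 + 2·2 = 71
Lena: 5·1 + 1·3 + 7·1 + 6·3 + 9·3 + 2·4 = 68
Diego has the highest Borda score (105).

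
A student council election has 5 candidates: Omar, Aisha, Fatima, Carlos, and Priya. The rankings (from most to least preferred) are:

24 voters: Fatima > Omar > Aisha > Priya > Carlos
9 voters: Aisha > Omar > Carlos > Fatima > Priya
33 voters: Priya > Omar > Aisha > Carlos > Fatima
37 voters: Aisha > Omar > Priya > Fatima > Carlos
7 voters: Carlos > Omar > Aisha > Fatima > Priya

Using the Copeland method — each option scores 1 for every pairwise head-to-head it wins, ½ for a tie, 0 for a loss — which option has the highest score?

Omar: beats Aisha, Fatima, Carlos, and Priya → score 4.
Aisha: beats Fatima, Carlos, and Priya; loses to Omar → score 3.
Fatima: beats Carlos; loses to Omar, Aisha, and Priya → score 1.
Carlos: loses to Omar, Aisha, Fatima, and Priya → score 0.
Priya: beats Fatima and Carlos; loses to Omar and Aisha → score 2.
Omar has the best pairwise record.

Omar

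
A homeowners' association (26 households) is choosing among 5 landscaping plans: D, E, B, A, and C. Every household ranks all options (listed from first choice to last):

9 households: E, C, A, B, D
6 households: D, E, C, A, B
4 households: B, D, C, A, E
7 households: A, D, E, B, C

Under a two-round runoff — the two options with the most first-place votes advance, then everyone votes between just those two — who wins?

Round 1 first-place votes: D 6, E 9, B 4, A 7, C 0.
E and A advance.
Runoff: E is preferred to A by 15 voters; A by 11.
E wins the runoff.

E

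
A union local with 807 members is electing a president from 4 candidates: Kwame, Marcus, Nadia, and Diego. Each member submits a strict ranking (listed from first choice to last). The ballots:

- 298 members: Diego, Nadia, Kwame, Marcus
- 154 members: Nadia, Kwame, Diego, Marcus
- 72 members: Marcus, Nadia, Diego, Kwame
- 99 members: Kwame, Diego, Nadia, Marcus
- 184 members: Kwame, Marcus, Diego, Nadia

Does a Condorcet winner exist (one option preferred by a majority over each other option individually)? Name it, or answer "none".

Checking pairwise contests:
Nadia beats Kwame 524–283.
Kwame beats Marcus 735–72.
Diego beats Nadia 581–226.
Kwame beats Diego 437–370.
Every option loses at least one head-to-head, so there is no Condorcet winner.

none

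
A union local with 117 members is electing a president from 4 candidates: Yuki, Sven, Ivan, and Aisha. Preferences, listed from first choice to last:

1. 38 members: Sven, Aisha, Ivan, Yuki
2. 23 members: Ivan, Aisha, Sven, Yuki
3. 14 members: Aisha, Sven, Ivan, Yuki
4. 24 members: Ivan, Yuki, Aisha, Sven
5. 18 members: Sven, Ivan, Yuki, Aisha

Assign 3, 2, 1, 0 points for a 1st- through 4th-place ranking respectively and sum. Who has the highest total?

Ivan

Yuki: 38·0 + 23·0 + 14·0 + 24·2 + 18·1 = 66
Sven: 38·3 + 23·1 + 14·2 + 24·0 + 18·3 = 219
Ivan: 38·1 + 23·3 + 14·1 + 24·3 + 18·2 = 229
Aisha: 38·2 + 23·2 + 14·3 + 24·1 + 18·0 = 188
Ivan has the highest Borda score (229).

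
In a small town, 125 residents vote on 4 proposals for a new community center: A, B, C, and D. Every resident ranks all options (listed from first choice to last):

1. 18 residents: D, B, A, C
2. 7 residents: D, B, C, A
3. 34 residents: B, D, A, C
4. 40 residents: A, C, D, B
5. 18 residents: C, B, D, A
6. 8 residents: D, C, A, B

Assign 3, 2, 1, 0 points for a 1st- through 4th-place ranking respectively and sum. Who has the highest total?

A: 18·1 + 7·0 + 34·1 + 40·3 + 18·0 + 8·1 = 180
B: 18·2 + 7·2 + 34·3 + 40·0 + 18·2 + 8·0 = 188
C: 18·0 + 7·1 + 34·0 + 40·2 + 18·3 + 8·2 = 157
D: 18·3 + 7·3 + 34·2 + 40·1 + 18·1 + 8·3 = 225
D has the highest Borda score (225).

D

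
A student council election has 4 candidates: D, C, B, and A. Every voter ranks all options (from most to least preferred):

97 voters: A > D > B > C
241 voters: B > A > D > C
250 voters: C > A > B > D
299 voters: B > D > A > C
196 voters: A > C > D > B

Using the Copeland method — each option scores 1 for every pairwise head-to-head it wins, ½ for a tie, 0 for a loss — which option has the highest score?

A

D: beats C; loses to B and A → score 1.
C: loses to D, B, and A → score 0.
B: beats D and C; loses to A → score 2.
A: beats D, C, and B → score 3.
A has the best pairwise record.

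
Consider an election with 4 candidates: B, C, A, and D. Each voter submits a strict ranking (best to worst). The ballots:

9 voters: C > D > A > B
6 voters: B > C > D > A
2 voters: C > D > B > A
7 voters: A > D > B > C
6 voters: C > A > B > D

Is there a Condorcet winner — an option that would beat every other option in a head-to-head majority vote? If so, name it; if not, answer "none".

C

C vs B: 17–13 for C.
C vs A: 23–7 for C.
C vs D: 23–7 for C.
C beats every other option head-to-head.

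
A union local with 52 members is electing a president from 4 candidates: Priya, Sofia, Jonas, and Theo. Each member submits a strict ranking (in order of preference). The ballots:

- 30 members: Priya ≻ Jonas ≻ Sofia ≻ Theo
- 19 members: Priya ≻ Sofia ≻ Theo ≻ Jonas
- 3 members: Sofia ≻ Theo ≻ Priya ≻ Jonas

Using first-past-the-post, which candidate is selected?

First-place votes: Priya 49, Sofia 3, Jonas 0, Theo 0.
Priya has the most first-place votes.

Priya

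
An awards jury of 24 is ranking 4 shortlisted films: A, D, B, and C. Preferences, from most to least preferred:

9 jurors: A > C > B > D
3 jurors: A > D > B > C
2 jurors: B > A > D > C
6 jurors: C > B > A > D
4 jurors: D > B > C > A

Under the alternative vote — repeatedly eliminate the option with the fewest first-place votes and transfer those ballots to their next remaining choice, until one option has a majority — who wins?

Round 1: A 12, D 4, B 2, C 6. Eliminate B.
Round 2: A 14, D 4, C 6. A has a majority.

A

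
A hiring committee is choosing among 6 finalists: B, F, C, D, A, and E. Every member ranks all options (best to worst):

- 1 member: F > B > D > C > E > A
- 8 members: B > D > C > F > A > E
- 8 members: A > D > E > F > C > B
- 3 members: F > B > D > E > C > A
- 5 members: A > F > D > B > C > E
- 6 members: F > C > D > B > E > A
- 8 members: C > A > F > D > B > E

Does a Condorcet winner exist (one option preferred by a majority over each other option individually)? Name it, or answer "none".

Checking pairwise contests:
F beats B 31–8.
A beats F 21–18.
F beats C 23–16.
F beats D 23–16.
C beats A 26–13.
B beats E 31–8.
Every option loses at least one head-to-head, so there is no Condorcet winner.

none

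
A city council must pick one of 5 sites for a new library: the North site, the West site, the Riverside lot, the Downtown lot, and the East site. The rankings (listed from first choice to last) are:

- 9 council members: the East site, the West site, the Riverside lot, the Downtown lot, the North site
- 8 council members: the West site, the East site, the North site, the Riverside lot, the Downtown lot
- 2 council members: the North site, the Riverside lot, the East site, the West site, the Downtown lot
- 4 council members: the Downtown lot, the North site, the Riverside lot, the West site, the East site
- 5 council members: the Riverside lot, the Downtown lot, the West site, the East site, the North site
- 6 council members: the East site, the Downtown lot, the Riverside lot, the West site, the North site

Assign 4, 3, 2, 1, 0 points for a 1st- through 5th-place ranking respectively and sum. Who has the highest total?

the East site

the North site: 9·0 + 8·2 + 2·4 + 4·3 + 5·0 + 6·0 = 36
the West site: 9·3 + 8·4 + 2·1 + 4·1 + 5·2 + 6·1 = 81
the Riverside lot: 9·2 + 8·1 + 2·3 + 4·2 + 5·4 + 6·2 = 72
the Downtown lot: 9·1 + 8·0 + 2·0 + 4·4 + 5·3 + 6·3 = 58
the East site: 9·4 + 8·3 + 2·2 + 4·0 + 5·1 + 6·4 = 93
the East site has the highest Borda score (93).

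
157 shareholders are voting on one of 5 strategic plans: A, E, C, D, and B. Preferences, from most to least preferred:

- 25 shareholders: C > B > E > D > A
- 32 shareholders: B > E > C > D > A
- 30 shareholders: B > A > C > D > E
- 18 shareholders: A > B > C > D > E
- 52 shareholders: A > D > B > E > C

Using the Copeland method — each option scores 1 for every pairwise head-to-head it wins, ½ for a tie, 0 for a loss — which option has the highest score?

A: beats E, C, and D; loses to B → score 3.
E: beats C; loses to A, D, and B → score 1.
C: beats D; loses to A, E, and B → score 1.
D: beats E; loses to A, C, and B → score 1.
B: beats A, E, C, and D → score 4.
B has the best pairwise record.

B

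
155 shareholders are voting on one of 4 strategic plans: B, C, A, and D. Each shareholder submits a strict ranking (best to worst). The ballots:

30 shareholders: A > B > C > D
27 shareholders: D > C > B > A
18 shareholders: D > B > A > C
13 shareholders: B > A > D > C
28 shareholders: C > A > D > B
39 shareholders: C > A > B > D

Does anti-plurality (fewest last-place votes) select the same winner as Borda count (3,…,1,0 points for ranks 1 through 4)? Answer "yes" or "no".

no

Anti-plurality — last-place votes: B 28, C 31, A 27, D 69. Winner: A.
Borda — scores: B 201, C 285, A 268, D 176. Winner: C.
The two methods disagree.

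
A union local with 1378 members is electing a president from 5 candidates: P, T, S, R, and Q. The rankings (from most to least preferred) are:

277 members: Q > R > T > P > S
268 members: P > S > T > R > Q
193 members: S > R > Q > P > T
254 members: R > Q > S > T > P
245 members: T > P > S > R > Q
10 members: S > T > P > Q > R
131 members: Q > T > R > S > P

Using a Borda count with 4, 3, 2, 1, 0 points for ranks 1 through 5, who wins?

P: 277·1 + 268·4 + 193·1 + 254·0 + 245·3 + 10·2 + 131·0 = 2297
T: 277·2 + 268·2 + 193·0 + 254·1 + 245·4 + 10·3 + 131·3 = 2747
S: 277·0 + 268·3 + 193·4 + 254·2 + 245·2 + 10·4 + 131·1 = 2745
R: 277·3 + 268·1 + 193·3 + 254·4 + 245·1 + 10·0 + 131·2 = 3201
Q: 277·4 + 268·0 + 193·2 + 254·3 + 245·0 + 10·1 + 131·4 = 2790
R has the highest Borda score (3201).

R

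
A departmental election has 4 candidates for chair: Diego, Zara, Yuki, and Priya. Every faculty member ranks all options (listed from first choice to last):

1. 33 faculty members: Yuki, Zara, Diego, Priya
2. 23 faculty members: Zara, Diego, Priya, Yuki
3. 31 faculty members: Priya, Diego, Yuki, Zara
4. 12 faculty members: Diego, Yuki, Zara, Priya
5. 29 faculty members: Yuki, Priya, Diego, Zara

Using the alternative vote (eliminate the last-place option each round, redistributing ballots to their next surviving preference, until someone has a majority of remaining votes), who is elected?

Round 1: Diego 12, Zara 23, Yuki 62, Priya 31. Eliminate Diego.
Round 2: Zara 23, Yuki 74, Priya 31. Yuki has a majority.

Yuki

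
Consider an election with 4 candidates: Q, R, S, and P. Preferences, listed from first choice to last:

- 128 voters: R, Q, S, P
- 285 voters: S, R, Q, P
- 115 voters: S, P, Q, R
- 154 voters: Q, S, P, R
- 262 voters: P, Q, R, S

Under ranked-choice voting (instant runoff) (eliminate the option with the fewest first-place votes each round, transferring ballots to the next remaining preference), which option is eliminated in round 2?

Round 1: Q 154, R 128, S 400, P 262. Eliminate R.
Round 2: Q 282, S 400, P 262. Eliminate P.

P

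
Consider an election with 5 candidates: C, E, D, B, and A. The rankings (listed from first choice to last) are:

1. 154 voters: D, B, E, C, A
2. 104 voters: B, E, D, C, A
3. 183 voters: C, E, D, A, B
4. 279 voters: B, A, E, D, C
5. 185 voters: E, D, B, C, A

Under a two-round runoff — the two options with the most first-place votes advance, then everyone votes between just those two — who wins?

B

Round 1 first-place votes: C 183, E 185, D 154, B 383, A 0.
B and E advance.
Runoff: B is preferred to E by 537 voters; E by 368.
B wins the runoff.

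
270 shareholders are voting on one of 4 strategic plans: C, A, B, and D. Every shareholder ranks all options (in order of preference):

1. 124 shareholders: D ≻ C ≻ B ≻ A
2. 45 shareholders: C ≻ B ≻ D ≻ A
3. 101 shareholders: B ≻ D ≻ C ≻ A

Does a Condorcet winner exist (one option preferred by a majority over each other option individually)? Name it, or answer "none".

none

Checking pairwise contests:
D beats C 225–45.
C beats A 270–0.
C beats B 169–101.
B beats D 146–124.
Every option loses at least one head-to-head, so there is no Condorcet winner.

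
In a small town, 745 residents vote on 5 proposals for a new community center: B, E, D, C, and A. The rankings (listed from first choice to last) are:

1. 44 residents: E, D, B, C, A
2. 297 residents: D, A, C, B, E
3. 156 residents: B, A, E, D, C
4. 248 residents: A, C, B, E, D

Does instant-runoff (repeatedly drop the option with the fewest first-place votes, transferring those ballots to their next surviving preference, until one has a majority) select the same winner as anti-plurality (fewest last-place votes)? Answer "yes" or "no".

Instant-runoff — R1 B 156, E 44, D 297, C 0, A 248 (C out); R2 B 156, E 44, D 297, A 248 (E out); R3 B 156, D 341, A 248 (B out); R4 D 341, A 404 (A winner). Winner: A.
Anti-plurality — last-place votes: B 0, E 297, D 248, C 156, A 44. Winner: B.
The two methods disagree.

no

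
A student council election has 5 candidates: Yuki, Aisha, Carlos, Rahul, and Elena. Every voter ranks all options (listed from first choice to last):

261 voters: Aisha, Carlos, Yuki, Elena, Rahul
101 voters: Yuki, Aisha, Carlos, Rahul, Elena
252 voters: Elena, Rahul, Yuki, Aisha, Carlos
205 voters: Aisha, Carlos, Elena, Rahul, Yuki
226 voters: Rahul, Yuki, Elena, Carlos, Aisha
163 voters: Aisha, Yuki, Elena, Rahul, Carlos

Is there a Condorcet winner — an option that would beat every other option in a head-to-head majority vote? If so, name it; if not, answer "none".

Aisha

Aisha vs Yuki: 629–579 for Aisha.
Aisha vs Carlos: 982–226 for Aisha.
Aisha vs Rahul: 730–478 for Aisha.
Aisha vs Elena: 730–478 for Aisha.
Aisha beats every other option head-to-head.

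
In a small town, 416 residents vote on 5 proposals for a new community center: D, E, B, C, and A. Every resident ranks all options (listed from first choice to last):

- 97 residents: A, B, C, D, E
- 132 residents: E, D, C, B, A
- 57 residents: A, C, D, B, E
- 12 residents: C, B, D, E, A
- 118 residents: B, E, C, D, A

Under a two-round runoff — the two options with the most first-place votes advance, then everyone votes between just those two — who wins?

Round 1 first-place votes: D 0, E 132, B 118, C 12, A 154.
A and E advance.
Runoff: A is preferred to E by 154 voters; E by 262.
E wins the runoff.

E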